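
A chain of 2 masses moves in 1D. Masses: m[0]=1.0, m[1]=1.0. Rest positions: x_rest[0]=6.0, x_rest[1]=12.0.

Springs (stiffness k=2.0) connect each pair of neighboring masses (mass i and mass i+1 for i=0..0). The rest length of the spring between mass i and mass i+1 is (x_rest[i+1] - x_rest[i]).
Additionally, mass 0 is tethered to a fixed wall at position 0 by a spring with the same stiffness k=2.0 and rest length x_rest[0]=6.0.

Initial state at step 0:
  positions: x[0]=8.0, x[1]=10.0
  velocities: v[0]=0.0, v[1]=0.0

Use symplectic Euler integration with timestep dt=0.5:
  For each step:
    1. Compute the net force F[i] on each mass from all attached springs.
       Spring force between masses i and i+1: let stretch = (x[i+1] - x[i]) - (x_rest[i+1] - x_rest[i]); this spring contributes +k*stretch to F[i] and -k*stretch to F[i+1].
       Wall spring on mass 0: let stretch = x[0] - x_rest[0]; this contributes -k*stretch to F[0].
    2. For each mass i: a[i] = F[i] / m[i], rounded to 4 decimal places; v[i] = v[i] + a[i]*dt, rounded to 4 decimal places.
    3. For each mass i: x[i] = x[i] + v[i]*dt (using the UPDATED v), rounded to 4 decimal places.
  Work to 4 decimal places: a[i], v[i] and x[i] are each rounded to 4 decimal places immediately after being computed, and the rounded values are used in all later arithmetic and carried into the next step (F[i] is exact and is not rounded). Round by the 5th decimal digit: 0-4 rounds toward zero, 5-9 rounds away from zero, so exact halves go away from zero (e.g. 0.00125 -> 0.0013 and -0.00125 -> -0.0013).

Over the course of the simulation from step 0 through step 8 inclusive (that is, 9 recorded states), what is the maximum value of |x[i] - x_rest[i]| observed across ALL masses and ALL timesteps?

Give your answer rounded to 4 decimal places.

Answer: 3.0000

Derivation:
Step 0: x=[8.0000 10.0000] v=[0.0000 0.0000]
Step 1: x=[5.0000 12.0000] v=[-6.0000 4.0000]
Step 2: x=[3.0000 13.5000] v=[-4.0000 3.0000]
Step 3: x=[4.7500 12.7500] v=[3.5000 -1.5000]
Step 4: x=[8.1250 11.0000] v=[6.7500 -3.5000]
Step 5: x=[8.8750 10.8125] v=[1.5000 -0.3750]
Step 6: x=[6.1563 12.6563] v=[-5.4375 3.6875]
Step 7: x=[3.6094 14.2501] v=[-5.0938 3.1875]
Step 8: x=[4.5782 13.5235] v=[1.9375 -1.4532]
Max displacement = 3.0000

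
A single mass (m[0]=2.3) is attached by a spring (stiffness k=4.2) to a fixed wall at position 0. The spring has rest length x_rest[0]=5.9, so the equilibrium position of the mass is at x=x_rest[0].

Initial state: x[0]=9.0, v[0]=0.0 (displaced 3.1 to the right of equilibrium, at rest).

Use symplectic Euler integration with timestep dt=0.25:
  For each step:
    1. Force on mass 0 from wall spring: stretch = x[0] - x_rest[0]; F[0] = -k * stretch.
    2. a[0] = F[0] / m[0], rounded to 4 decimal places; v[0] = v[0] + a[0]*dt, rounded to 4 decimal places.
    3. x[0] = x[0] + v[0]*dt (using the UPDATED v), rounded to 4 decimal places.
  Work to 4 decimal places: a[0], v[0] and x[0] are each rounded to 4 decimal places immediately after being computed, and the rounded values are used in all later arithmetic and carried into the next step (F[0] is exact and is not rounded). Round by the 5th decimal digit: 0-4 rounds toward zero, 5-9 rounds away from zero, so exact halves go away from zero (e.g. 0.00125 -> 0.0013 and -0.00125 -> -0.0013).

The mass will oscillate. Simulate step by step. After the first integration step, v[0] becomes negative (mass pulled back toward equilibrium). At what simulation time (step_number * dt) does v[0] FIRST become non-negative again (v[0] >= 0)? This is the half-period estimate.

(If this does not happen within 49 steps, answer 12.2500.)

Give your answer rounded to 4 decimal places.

Answer: 2.5000

Derivation:
Step 0: x=[9.0000] v=[0.0000]
Step 1: x=[8.6462] v=[-1.4152]
Step 2: x=[7.9790] v=[-2.6689]
Step 3: x=[7.0745] v=[-3.6180]
Step 4: x=[6.0360] v=[-4.1542]
Step 5: x=[4.9819] v=[-4.2163]
Step 6: x=[4.0326] v=[-3.7972]
Step 7: x=[3.2964] v=[-2.9447]
Step 8: x=[2.8574] v=[-1.7561]
Step 9: x=[2.7656] v=[-0.3671]
Step 10: x=[3.0316] v=[1.0638]
First v>=0 after going negative at step 10, time=2.5000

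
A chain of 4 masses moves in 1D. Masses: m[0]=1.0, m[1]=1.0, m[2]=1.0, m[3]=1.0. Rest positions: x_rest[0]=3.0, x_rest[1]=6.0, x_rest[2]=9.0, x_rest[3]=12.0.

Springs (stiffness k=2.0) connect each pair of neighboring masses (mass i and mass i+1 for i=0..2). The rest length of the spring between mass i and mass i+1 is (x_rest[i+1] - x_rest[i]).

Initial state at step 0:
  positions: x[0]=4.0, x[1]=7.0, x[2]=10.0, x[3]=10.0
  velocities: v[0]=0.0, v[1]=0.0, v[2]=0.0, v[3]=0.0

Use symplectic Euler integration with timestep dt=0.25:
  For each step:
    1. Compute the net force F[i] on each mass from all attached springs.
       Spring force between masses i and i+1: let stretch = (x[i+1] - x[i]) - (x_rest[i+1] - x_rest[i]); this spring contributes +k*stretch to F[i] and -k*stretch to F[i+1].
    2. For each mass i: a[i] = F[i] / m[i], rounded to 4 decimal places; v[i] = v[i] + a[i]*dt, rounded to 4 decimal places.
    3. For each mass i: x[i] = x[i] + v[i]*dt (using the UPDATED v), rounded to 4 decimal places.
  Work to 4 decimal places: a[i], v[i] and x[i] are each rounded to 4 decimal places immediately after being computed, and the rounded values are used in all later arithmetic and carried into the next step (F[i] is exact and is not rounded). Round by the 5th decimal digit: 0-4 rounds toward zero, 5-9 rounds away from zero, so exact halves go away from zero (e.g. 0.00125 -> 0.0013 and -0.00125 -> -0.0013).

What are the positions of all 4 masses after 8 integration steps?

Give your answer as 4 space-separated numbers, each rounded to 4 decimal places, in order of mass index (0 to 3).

Step 0: x=[4.0000 7.0000 10.0000 10.0000] v=[0.0000 0.0000 0.0000 0.0000]
Step 1: x=[4.0000 7.0000 9.6250 10.3750] v=[0.0000 0.0000 -1.5000 1.5000]
Step 2: x=[4.0000 6.9531 9.0156 11.0313] v=[0.0000 -0.1875 -2.4375 2.6250]
Step 3: x=[3.9941 6.7949 8.4004 11.8106] v=[-0.0235 -0.6328 -2.4609 3.1172]
Step 4: x=[3.9633 6.4873 8.0108 12.5386] v=[-0.1231 -1.2305 -1.5586 2.9121]
Step 5: x=[3.8730 6.0546 7.9967 13.0757] v=[-0.3611 -1.7308 -0.0565 2.1482]
Step 6: x=[3.6804 5.5920 8.3747 13.3529] v=[-0.7703 -1.8506 1.5120 1.1087]
Step 7: x=[3.3518 5.2382 9.0272 13.3828] v=[-1.3145 -1.4151 2.6098 0.1196]
Step 8: x=[2.8840 5.1223 9.7505 13.2433] v=[-1.8713 -0.4638 2.8931 -0.5582]

Answer: 2.8840 5.1223 9.7505 13.2433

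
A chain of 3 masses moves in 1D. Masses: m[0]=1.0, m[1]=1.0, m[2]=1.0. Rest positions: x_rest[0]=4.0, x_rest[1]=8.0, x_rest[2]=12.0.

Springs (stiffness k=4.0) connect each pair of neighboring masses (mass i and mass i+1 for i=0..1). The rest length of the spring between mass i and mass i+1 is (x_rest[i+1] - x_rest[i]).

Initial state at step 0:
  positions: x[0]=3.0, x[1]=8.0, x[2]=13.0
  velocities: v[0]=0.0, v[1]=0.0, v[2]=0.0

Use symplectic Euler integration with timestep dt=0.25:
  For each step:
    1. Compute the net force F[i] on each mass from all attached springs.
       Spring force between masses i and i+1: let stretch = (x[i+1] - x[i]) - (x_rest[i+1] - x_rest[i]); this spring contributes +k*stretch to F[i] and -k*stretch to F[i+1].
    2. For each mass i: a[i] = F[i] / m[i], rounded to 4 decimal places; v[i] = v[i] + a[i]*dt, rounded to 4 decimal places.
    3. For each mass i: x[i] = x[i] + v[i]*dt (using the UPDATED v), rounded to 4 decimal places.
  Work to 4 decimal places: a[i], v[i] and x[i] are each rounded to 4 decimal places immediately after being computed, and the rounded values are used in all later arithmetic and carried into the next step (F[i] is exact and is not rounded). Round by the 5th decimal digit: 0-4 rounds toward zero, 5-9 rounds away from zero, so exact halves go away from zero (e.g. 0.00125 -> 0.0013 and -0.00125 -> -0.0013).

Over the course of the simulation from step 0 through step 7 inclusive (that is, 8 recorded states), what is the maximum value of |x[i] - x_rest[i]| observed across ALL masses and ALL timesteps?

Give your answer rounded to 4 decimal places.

Step 0: x=[3.0000 8.0000 13.0000] v=[0.0000 0.0000 0.0000]
Step 1: x=[3.2500 8.0000 12.7500] v=[1.0000 0.0000 -1.0000]
Step 2: x=[3.6875 8.0000 12.3125] v=[1.7500 0.0000 -1.7500]
Step 3: x=[4.2031 8.0000 11.7969] v=[2.0625 0.0000 -2.0625]
Step 4: x=[4.6680 8.0000 11.3321] v=[1.8594 0.0000 -1.8594]
Step 5: x=[4.9659 8.0000 11.0342] v=[1.1914 0.0001 -1.1915]
Step 6: x=[5.0223 8.0001 10.9778] v=[0.2255 0.0002 -0.2257]
Step 7: x=[4.8231 8.0001 11.1770] v=[-0.7967 0.0001 0.7966]
Max displacement = 1.0223

Answer: 1.0223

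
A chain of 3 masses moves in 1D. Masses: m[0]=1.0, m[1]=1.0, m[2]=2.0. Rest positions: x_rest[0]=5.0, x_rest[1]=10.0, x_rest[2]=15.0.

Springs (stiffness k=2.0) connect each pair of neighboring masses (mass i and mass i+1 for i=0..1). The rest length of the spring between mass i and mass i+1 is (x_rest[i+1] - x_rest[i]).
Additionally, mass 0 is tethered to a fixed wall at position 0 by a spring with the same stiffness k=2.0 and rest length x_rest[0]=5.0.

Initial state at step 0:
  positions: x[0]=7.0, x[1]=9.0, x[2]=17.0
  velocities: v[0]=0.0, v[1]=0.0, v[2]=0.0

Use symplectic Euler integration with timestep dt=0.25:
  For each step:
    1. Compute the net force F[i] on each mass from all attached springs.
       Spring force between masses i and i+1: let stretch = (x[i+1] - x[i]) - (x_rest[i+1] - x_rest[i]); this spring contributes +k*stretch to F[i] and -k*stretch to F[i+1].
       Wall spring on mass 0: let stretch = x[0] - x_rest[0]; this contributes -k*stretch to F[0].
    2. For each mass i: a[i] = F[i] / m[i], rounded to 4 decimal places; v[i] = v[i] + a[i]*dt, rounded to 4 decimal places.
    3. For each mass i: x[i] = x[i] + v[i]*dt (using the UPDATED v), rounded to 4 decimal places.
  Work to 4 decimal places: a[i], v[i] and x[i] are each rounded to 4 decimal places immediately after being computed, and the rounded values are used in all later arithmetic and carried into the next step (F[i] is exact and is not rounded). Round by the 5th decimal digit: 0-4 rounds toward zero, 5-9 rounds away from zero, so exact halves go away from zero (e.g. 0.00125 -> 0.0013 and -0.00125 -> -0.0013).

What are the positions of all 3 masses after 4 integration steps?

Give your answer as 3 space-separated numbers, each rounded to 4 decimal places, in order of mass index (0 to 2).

Step 0: x=[7.0000 9.0000 17.0000] v=[0.0000 0.0000 0.0000]
Step 1: x=[6.3750 9.7500 16.8125] v=[-2.5000 3.0000 -0.7500]
Step 2: x=[5.3750 10.9610 16.4961] v=[-4.0000 4.8438 -1.2656]
Step 3: x=[4.4014 12.1656 16.1463] v=[-3.8945 4.8184 -1.3994]
Step 4: x=[3.8481 12.8973 15.8602] v=[-2.2131 2.9267 -1.1446]

Answer: 3.8481 12.8973 15.8602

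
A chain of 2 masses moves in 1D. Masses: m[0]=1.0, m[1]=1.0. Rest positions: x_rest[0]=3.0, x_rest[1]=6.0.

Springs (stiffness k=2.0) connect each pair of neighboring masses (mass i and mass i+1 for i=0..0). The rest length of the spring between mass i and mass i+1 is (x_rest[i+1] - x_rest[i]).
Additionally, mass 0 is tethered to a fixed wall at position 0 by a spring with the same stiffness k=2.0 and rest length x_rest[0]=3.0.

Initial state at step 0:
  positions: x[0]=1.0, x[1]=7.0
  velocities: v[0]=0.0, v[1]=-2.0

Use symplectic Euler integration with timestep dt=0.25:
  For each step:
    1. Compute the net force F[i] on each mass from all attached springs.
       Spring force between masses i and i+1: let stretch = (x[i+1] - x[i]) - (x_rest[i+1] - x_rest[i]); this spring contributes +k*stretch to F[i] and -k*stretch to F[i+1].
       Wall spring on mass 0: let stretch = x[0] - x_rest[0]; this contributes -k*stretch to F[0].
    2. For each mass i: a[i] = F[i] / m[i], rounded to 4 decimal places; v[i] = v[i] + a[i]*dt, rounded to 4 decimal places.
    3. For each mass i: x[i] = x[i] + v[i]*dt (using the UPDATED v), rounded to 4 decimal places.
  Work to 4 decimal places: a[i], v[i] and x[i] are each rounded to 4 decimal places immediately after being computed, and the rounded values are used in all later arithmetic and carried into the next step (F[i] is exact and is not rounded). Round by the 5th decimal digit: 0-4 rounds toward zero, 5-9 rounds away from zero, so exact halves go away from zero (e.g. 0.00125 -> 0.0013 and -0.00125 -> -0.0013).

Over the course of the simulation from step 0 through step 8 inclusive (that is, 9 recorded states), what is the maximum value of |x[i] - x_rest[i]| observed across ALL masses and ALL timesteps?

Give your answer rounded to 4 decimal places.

Answer: 2.8226

Derivation:
Step 0: x=[1.0000 7.0000] v=[0.0000 -2.0000]
Step 1: x=[1.6250 6.1250] v=[2.5000 -3.5000]
Step 2: x=[2.6094 5.0625] v=[3.9375 -4.2500]
Step 3: x=[3.5743 4.0684] v=[3.8594 -3.9766]
Step 4: x=[4.1541 3.3875] v=[2.3193 -2.7237]
Step 5: x=[4.1188 3.1774] v=[-0.1411 -0.8404]
Step 6: x=[3.4510 3.4600] v=[-2.6712 1.1303]
Step 7: x=[2.3530 4.1165] v=[-4.3922 2.6258]
Step 8: x=[1.1813 4.9275] v=[-4.6870 3.2441]
Max displacement = 2.8226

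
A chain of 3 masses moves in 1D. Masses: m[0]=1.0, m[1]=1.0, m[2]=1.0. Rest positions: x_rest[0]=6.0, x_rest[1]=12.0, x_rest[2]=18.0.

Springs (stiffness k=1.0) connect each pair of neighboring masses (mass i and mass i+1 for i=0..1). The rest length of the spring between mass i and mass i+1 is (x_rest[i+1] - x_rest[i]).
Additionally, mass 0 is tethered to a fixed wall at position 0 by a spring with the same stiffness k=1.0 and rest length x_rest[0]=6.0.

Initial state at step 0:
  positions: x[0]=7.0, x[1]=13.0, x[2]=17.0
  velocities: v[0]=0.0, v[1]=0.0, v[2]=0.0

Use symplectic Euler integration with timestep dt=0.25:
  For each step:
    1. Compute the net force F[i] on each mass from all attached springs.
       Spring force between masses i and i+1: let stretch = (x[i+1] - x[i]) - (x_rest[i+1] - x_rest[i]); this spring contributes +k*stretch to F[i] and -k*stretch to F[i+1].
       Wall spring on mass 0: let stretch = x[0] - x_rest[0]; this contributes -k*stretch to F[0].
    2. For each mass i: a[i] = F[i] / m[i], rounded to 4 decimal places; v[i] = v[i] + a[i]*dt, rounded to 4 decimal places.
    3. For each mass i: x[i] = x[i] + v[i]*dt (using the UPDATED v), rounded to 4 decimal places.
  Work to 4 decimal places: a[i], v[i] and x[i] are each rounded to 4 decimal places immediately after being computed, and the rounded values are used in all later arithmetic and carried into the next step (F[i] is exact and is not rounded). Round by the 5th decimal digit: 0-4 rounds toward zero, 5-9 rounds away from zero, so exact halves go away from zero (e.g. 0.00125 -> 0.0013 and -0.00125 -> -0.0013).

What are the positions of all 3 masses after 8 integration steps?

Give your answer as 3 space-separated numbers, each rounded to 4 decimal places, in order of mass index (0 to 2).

Answer: 5.1556 11.3062 19.0770

Derivation:
Step 0: x=[7.0000 13.0000 17.0000] v=[0.0000 0.0000 0.0000]
Step 1: x=[6.9375 12.8750 17.1250] v=[-0.2500 -0.5000 0.5000]
Step 2: x=[6.8125 12.6445 17.3594] v=[-0.5000 -0.9219 0.9375]
Step 3: x=[6.6262 12.3442 17.6741] v=[-0.7451 -1.2012 1.2588]
Step 4: x=[6.3832 12.0197 18.0307] v=[-0.9722 -1.2982 1.4263]
Step 5: x=[6.0935 11.7186 18.3866] v=[-1.1589 -1.2046 1.4236]
Step 6: x=[5.7745 11.4826 18.7008] v=[-1.2760 -0.9439 1.2566]
Step 7: x=[5.4514 11.3410 18.9388] v=[-1.2926 -0.5664 0.9521]
Step 8: x=[5.1556 11.3062 19.0770] v=[-1.1831 -0.1394 0.5527]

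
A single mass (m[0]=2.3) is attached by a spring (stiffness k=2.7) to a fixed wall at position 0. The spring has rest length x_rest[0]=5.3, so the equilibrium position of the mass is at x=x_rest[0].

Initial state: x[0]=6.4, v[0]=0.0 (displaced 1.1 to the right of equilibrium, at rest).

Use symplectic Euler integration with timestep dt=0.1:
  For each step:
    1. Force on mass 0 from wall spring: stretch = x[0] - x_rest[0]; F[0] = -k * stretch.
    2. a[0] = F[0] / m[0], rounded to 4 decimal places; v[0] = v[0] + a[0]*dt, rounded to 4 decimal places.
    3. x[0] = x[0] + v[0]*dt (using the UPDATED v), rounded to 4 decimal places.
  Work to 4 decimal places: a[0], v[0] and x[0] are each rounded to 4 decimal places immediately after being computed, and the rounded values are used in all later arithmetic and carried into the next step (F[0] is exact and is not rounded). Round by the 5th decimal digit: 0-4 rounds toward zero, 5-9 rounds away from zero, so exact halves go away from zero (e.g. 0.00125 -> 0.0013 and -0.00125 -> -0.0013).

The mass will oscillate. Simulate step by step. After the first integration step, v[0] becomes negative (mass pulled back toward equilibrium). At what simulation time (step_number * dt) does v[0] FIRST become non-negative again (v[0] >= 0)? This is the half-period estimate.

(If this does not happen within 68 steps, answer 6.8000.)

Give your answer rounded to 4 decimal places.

Answer: 2.9000

Derivation:
Step 0: x=[6.4000] v=[0.0000]
Step 1: x=[6.3871] v=[-0.1291]
Step 2: x=[6.3614] v=[-0.2567]
Step 3: x=[6.3233] v=[-0.3813]
Step 4: x=[6.2732] v=[-0.5014]
Step 5: x=[6.2116] v=[-0.6157]
Step 6: x=[6.1393] v=[-0.7227]
Step 7: x=[6.0572] v=[-0.8212]
Step 8: x=[5.9662] v=[-0.9101]
Step 9: x=[5.8674] v=[-0.9883]
Step 10: x=[5.7619] v=[-1.0549]
Step 11: x=[5.6510] v=[-1.1091]
Step 12: x=[5.5360] v=[-1.1503]
Step 13: x=[5.4182] v=[-1.1780]
Step 14: x=[5.2990] v=[-1.1919]
Step 15: x=[5.1798] v=[-1.1918]
Step 16: x=[5.0620] v=[-1.1777]
Step 17: x=[4.9470] v=[-1.1498]
Step 18: x=[4.8362] v=[-1.1084]
Step 19: x=[4.7308] v=[-1.0540]
Step 20: x=[4.6321] v=[-0.9872]
Step 21: x=[4.5412] v=[-0.9088]
Step 22: x=[4.4592] v=[-0.8197]
Step 23: x=[4.3871] v=[-0.7210]
Step 24: x=[4.3257] v=[-0.6138]
Step 25: x=[4.2758] v=[-0.4994]
Step 26: x=[4.2379] v=[-0.3792]
Step 27: x=[4.2125] v=[-0.2545]
Step 28: x=[4.1998] v=[-0.1268]
Step 29: x=[4.2000] v=[0.0024]
First v>=0 after going negative at step 29, time=2.9000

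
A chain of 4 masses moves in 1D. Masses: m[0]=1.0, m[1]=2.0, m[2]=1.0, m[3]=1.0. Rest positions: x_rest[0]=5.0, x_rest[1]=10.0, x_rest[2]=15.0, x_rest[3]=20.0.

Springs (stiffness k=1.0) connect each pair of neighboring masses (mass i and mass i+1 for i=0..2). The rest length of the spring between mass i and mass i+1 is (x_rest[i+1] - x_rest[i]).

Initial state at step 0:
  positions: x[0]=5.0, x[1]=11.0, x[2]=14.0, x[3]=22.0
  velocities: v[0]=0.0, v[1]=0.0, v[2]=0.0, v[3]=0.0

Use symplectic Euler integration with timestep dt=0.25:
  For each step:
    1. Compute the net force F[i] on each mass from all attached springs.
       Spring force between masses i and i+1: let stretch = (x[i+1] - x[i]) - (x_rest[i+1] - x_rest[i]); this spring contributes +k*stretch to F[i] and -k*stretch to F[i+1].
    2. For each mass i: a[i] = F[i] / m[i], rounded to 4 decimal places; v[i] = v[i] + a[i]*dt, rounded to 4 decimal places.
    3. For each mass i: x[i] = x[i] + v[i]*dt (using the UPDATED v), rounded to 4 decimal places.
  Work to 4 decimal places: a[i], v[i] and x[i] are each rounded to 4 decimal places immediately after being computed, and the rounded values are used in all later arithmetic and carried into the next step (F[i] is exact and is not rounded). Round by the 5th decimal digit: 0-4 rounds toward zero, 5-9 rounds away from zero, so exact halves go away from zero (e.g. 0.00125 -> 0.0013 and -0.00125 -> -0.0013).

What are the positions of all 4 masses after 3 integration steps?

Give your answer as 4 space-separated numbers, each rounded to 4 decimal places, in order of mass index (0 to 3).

Answer: 5.3280 10.5223 15.6020 21.0258

Derivation:
Step 0: x=[5.0000 11.0000 14.0000 22.0000] v=[0.0000 0.0000 0.0000 0.0000]
Step 1: x=[5.0625 10.9063 14.3125 21.8125] v=[0.2500 -0.3750 1.2500 -0.7500]
Step 2: x=[5.1778 10.7364 14.8809 21.4688] v=[0.4610 -0.6797 2.2735 -1.3750]
Step 3: x=[5.3280 10.5223 15.6020 21.0258] v=[0.6007 -0.8565 2.8844 -1.7720]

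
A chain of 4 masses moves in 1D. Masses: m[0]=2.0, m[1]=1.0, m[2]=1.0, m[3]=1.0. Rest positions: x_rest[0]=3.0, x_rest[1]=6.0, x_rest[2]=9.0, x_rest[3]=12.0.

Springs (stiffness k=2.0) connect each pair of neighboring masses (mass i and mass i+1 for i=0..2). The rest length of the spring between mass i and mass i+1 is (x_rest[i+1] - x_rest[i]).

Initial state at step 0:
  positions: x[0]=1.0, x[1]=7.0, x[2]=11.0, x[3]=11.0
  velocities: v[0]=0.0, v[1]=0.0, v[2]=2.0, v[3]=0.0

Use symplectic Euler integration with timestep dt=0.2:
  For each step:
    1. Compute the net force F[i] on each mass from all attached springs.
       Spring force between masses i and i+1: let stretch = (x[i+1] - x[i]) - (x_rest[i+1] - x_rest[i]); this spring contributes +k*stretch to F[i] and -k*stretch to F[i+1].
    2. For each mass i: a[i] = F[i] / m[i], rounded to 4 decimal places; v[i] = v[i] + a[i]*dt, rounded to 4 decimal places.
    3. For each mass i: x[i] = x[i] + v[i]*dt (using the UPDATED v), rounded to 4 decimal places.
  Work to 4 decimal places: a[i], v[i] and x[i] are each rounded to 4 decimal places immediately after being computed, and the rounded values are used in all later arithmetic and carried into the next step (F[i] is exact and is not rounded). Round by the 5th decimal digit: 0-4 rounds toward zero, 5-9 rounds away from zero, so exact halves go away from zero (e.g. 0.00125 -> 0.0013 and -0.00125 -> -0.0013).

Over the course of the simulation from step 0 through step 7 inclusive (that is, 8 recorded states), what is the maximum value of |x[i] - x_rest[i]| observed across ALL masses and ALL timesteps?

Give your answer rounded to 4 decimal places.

Step 0: x=[1.0000 7.0000 11.0000 11.0000] v=[0.0000 0.0000 2.0000 0.0000]
Step 1: x=[1.1200 6.8400 11.0800 11.2400] v=[0.6000 -0.8000 0.4000 1.2000]
Step 2: x=[1.3488 6.5616 10.8336 11.7072] v=[1.1440 -1.3920 -1.2320 2.3360]
Step 3: x=[1.6661 6.2079 10.3153 12.3445] v=[1.5866 -1.7683 -2.5914 3.1866]
Step 4: x=[2.0451 5.8195 9.6308 13.0595] v=[1.8950 -1.9421 -3.4227 3.5749]
Step 5: x=[2.4551 5.4340 8.9157 13.7402] v=[2.0499 -1.9273 -3.5757 3.4034]
Step 6: x=[2.8642 5.0888 8.3080 14.2749] v=[2.0457 -1.7262 -3.0386 2.6736]
Step 7: x=[3.2423 4.8231 7.9201 14.5723] v=[1.8906 -1.3284 -1.9395 1.4868]
Max displacement = 2.5723

Answer: 2.5723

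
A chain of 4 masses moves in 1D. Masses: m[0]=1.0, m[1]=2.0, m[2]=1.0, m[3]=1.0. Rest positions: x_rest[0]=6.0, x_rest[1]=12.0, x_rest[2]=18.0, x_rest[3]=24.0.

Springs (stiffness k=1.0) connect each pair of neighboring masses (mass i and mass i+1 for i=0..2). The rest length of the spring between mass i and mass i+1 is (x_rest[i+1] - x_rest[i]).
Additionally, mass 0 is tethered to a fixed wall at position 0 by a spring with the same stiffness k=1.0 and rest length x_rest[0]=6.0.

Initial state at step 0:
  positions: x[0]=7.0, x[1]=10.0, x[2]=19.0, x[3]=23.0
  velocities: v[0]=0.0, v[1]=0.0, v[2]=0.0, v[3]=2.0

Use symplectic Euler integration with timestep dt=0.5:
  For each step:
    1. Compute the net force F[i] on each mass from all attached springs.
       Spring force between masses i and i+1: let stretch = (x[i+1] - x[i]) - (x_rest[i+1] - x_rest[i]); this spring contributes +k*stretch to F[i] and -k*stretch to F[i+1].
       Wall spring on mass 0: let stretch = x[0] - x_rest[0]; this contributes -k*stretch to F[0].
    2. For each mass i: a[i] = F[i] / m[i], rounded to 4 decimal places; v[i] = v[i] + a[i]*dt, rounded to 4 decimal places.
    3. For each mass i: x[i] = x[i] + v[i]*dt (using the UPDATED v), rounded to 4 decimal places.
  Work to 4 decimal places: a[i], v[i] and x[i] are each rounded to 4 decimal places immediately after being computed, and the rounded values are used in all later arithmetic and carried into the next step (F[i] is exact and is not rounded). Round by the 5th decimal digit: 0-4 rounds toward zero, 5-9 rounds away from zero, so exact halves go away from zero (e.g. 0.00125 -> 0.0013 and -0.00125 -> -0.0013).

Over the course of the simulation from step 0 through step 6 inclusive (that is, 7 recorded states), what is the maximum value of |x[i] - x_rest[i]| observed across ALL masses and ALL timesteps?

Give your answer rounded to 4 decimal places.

Answer: 3.3642

Derivation:
Step 0: x=[7.0000 10.0000 19.0000 23.0000] v=[0.0000 0.0000 0.0000 2.0000]
Step 1: x=[6.0000 10.7500 17.7500 24.5000] v=[-2.0000 1.5000 -2.5000 3.0000]
Step 2: x=[4.6875 11.7813 16.4375 25.8125] v=[-2.6250 2.0625 -2.6250 2.6250]
Step 3: x=[3.9766 12.5079 16.3047 26.2813] v=[-1.4219 1.4531 -0.2656 0.9375]
Step 4: x=[4.4044 12.6427 17.7169 25.7559] v=[0.8555 0.2695 2.8243 -1.0508]
Step 5: x=[5.7907 12.3819 19.8703 24.7208] v=[2.7725 -0.5216 4.3067 -2.0703]
Step 6: x=[7.3771 12.2333 21.3642 23.9730] v=[3.1728 -0.2973 2.9878 -1.4956]
Max displacement = 3.3642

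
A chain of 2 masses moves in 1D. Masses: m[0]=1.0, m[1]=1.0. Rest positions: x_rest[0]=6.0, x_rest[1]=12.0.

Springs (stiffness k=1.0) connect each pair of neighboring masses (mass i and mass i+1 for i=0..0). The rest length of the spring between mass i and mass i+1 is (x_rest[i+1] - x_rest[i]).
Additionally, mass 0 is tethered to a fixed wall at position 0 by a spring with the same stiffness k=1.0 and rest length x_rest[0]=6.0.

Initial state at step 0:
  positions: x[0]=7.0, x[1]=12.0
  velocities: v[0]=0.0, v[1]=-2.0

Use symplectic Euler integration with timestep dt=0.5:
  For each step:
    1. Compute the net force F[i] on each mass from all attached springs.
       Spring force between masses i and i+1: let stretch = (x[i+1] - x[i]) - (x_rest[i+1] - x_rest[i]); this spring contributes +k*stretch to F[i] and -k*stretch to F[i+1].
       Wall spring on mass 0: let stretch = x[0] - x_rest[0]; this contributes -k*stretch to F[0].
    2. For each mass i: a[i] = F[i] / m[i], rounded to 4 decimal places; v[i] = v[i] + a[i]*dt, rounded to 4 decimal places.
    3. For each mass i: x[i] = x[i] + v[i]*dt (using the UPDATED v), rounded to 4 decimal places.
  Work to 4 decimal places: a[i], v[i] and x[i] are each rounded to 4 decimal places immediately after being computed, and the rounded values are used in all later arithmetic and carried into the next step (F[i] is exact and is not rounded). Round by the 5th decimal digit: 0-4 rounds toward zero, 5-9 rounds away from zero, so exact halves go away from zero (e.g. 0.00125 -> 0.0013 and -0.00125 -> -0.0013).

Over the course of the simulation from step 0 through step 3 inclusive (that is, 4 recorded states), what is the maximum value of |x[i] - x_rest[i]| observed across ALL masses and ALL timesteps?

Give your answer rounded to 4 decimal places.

Step 0: x=[7.0000 12.0000] v=[0.0000 -2.0000]
Step 1: x=[6.5000 11.2500] v=[-1.0000 -1.5000]
Step 2: x=[5.5625 10.8125] v=[-1.8750 -0.8750]
Step 3: x=[4.5469 10.5625] v=[-2.0313 -0.5000]
Max displacement = 1.4531

Answer: 1.4531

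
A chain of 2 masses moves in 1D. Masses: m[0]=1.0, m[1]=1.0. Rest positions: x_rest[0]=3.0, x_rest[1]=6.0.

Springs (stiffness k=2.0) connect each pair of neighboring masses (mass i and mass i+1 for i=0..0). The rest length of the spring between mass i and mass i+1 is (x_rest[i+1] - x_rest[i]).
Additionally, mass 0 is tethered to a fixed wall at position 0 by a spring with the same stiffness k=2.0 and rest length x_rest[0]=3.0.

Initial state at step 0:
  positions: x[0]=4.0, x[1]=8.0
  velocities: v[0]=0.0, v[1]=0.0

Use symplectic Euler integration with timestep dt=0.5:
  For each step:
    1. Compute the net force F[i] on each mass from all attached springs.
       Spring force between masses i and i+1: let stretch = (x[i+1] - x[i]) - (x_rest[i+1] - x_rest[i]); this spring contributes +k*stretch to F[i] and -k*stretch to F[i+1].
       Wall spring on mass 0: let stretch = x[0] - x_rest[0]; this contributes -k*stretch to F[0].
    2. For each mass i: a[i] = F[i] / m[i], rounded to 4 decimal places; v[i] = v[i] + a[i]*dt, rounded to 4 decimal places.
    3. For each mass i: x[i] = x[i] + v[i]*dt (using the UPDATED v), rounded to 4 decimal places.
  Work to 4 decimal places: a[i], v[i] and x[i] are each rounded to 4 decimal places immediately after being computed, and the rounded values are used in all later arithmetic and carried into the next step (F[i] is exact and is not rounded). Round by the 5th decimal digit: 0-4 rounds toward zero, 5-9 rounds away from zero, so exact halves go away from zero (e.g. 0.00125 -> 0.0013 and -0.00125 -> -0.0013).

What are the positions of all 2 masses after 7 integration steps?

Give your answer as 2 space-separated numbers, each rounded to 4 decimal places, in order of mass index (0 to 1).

Answer: 2.0157 3.9610

Derivation:
Step 0: x=[4.0000 8.0000] v=[0.0000 0.0000]
Step 1: x=[4.0000 7.5000] v=[0.0000 -1.0000]
Step 2: x=[3.7500 6.7500] v=[-0.5000 -1.5000]
Step 3: x=[3.1250 6.0000] v=[-1.2500 -1.5000]
Step 4: x=[2.3750 5.3125] v=[-1.5000 -1.3750]
Step 5: x=[1.9063 4.6563] v=[-0.9375 -1.3125]
Step 6: x=[1.8594 4.1251] v=[-0.0938 -1.0625]
Step 7: x=[2.0157 3.9610] v=[0.3125 -0.3282]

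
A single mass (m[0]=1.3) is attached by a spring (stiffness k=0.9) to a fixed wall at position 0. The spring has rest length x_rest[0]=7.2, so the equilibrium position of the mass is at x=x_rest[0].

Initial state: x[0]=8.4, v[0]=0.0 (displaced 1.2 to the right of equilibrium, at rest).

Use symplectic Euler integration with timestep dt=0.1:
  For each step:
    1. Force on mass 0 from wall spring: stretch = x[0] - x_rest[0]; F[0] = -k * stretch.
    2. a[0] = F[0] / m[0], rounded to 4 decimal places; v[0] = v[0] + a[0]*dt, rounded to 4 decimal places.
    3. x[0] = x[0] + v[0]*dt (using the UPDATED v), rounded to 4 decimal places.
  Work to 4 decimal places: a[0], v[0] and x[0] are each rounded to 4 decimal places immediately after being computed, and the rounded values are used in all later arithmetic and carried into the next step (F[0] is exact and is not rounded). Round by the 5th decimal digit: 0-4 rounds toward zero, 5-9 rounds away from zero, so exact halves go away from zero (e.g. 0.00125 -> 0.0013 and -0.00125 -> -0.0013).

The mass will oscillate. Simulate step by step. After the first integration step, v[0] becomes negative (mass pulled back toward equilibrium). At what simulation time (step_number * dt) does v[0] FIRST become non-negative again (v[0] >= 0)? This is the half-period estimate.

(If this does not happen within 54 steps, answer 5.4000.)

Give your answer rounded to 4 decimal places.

Answer: 3.8000

Derivation:
Step 0: x=[8.4000] v=[0.0000]
Step 1: x=[8.3917] v=[-0.0831]
Step 2: x=[8.3751] v=[-0.1656]
Step 3: x=[8.3504] v=[-0.2470]
Step 4: x=[8.3177] v=[-0.3266]
Step 5: x=[8.2773] v=[-0.4040]
Step 6: x=[8.2294] v=[-0.4786]
Step 7: x=[8.1744] v=[-0.5499]
Step 8: x=[8.1127] v=[-0.6174]
Step 9: x=[8.0446] v=[-0.6806]
Step 10: x=[7.9707] v=[-0.7391]
Step 11: x=[7.8915] v=[-0.7925]
Step 12: x=[7.8075] v=[-0.8404]
Step 13: x=[7.7193] v=[-0.8825]
Step 14: x=[7.6275] v=[-0.9185]
Step 15: x=[7.5327] v=[-0.9481]
Step 16: x=[7.4356] v=[-0.9711]
Step 17: x=[7.3369] v=[-0.9874]
Step 18: x=[7.2372] v=[-0.9969]
Step 19: x=[7.1373] v=[-0.9995]
Step 20: x=[7.0378] v=[-0.9952]
Step 21: x=[6.9394] v=[-0.9840]
Step 22: x=[6.8428] v=[-0.9660]
Step 23: x=[6.7487] v=[-0.9413]
Step 24: x=[6.6577] v=[-0.9101]
Step 25: x=[6.5704] v=[-0.8726]
Step 26: x=[6.4875] v=[-0.8290]
Step 27: x=[6.4095] v=[-0.7797]
Step 28: x=[6.3370] v=[-0.7250]
Step 29: x=[6.2705] v=[-0.6653]
Step 30: x=[6.2104] v=[-0.6010]
Step 31: x=[6.1572] v=[-0.5325]
Step 32: x=[6.1112] v=[-0.4603]
Step 33: x=[6.0727] v=[-0.3849]
Step 34: x=[6.0420] v=[-0.3069]
Step 35: x=[6.0193] v=[-0.2267]
Step 36: x=[6.0048] v=[-0.1450]
Step 37: x=[5.9986] v=[-0.0623]
Step 38: x=[6.0007] v=[0.0209]
First v>=0 after going negative at step 38, time=3.8000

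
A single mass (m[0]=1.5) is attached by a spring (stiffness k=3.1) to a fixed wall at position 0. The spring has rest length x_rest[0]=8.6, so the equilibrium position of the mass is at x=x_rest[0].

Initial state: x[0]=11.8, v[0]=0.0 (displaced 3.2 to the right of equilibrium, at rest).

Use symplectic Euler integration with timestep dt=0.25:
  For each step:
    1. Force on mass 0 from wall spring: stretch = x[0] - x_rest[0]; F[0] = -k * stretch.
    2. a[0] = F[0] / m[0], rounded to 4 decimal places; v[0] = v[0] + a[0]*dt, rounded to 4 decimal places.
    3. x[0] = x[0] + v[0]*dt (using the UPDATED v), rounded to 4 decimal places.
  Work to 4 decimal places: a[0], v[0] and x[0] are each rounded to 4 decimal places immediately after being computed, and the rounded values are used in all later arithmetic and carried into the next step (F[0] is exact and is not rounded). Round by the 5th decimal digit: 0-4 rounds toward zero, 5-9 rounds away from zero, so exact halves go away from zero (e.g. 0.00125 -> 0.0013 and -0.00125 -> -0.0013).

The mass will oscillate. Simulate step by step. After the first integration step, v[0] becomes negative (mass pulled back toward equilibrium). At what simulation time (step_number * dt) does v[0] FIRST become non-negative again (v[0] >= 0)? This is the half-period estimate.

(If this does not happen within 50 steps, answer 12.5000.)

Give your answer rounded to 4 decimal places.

Step 0: x=[11.8000] v=[0.0000]
Step 1: x=[11.3867] v=[-1.6533]
Step 2: x=[10.6134] v=[-3.0931]
Step 3: x=[9.5801] v=[-4.1334]
Step 4: x=[8.4202] v=[-4.6398]
Step 5: x=[7.2835] v=[-4.5469]
Step 6: x=[6.3168] v=[-3.8667]
Step 7: x=[5.6450] v=[-2.6871]
Step 8: x=[5.3549] v=[-1.1604]
Step 9: x=[5.4840] v=[0.5162]
First v>=0 after going negative at step 9, time=2.2500

Answer: 2.2500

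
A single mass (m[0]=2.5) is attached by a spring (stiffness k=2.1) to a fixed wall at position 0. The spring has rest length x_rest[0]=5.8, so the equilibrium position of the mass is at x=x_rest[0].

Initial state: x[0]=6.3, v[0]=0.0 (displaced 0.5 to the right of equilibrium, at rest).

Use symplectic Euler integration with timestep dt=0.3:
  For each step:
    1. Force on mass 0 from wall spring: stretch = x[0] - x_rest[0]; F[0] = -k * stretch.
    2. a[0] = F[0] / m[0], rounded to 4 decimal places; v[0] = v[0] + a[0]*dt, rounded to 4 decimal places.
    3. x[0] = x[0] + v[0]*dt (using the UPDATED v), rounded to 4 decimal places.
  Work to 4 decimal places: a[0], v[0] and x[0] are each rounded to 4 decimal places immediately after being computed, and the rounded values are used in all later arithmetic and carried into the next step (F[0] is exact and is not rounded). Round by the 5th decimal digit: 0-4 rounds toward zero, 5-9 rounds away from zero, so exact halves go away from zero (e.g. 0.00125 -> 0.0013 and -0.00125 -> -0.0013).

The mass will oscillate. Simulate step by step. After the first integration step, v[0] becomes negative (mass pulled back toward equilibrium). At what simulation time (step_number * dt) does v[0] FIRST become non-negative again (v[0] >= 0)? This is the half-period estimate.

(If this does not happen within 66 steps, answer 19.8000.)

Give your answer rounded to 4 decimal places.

Step 0: x=[6.3000] v=[0.0000]
Step 1: x=[6.2622] v=[-0.1260]
Step 2: x=[6.1895] v=[-0.2425]
Step 3: x=[6.0873] v=[-0.3407]
Step 4: x=[5.9634] v=[-0.4131]
Step 5: x=[5.8271] v=[-0.4543]
Step 6: x=[5.6888] v=[-0.4611]
Step 7: x=[5.5589] v=[-0.4331]
Step 8: x=[5.4472] v=[-0.3724]
Step 9: x=[5.3622] v=[-0.2835]
Step 10: x=[5.3102] v=[-0.1732]
Step 11: x=[5.2953] v=[-0.0498]
Step 12: x=[5.3185] v=[0.0774]
First v>=0 after going negative at step 12, time=3.6000

Answer: 3.6000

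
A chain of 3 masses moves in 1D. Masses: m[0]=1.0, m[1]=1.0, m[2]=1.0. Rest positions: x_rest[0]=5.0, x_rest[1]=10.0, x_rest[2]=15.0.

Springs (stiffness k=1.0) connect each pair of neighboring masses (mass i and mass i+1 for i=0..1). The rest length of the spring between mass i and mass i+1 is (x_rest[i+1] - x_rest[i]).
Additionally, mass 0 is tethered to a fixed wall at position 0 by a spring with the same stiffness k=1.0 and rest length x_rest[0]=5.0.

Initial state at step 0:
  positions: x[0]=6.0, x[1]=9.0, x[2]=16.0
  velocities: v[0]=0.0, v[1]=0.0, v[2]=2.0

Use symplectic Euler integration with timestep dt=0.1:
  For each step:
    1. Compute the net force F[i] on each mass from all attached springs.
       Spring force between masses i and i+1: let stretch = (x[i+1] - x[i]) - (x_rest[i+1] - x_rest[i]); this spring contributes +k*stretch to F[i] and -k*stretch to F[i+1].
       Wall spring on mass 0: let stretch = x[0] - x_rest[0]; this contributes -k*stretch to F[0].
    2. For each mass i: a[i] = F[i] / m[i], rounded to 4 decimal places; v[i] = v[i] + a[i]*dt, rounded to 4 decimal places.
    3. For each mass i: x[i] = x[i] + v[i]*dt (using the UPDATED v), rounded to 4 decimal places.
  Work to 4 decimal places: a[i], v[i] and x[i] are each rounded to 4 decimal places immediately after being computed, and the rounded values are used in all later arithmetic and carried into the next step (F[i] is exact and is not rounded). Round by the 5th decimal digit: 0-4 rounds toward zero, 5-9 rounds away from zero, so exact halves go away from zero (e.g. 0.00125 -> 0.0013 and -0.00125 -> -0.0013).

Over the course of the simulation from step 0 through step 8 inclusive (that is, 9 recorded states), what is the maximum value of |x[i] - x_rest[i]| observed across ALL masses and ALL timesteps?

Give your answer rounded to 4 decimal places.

Step 0: x=[6.0000 9.0000 16.0000] v=[0.0000 0.0000 2.0000]
Step 1: x=[5.9700 9.0400 16.1800] v=[-0.3000 0.4000 1.8000]
Step 2: x=[5.9110 9.1207 16.3386] v=[-0.5900 0.8070 1.5860]
Step 3: x=[5.8250 9.2415 16.4750] v=[-0.8601 1.2078 1.3642]
Step 4: x=[5.7149 9.4005 16.5891] v=[-1.1010 1.5895 1.1409]
Step 5: x=[5.5845 9.5945 16.6813] v=[-1.3039 1.9398 0.9220]
Step 6: x=[5.4384 9.8193 16.7526] v=[-1.4614 2.2475 0.7133]
Step 7: x=[5.2817 10.0696 16.8046] v=[-1.5672 2.5027 0.5200]
Step 8: x=[5.1200 10.3393 16.8393] v=[-1.6166 2.6974 0.3465]
Max displacement = 1.8393

Answer: 1.8393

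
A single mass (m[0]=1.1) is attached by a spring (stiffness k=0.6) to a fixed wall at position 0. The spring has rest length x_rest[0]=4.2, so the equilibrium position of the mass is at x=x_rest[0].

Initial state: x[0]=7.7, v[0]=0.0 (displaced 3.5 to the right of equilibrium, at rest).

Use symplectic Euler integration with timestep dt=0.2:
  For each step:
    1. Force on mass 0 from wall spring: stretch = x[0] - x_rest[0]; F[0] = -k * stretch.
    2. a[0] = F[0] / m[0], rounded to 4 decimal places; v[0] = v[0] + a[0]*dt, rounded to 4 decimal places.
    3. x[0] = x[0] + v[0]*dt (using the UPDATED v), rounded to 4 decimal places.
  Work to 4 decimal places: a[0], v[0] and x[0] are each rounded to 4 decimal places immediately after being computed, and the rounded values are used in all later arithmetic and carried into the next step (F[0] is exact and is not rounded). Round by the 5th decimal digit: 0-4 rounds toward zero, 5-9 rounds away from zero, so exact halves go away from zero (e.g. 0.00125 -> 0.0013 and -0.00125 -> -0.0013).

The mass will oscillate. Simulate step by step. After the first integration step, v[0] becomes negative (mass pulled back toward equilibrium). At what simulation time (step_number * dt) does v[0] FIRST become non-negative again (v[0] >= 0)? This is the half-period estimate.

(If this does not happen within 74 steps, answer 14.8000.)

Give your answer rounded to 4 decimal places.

Answer: 4.4000

Derivation:
Step 0: x=[7.7000] v=[0.0000]
Step 1: x=[7.6236] v=[-0.3818]
Step 2: x=[7.4725] v=[-0.7553]
Step 3: x=[7.2500] v=[-1.1123]
Step 4: x=[6.9610] v=[-1.4450]
Step 5: x=[6.6118] v=[-1.7462]
Step 6: x=[6.2099] v=[-2.0093]
Step 7: x=[5.7642] v=[-2.2286]
Step 8: x=[5.2844] v=[-2.3992]
Step 9: x=[4.7809] v=[-2.5175]
Step 10: x=[4.2647] v=[-2.5809]
Step 11: x=[3.7471] v=[-2.5880]
Step 12: x=[3.2394] v=[-2.5386]
Step 13: x=[2.7526] v=[-2.4338]
Step 14: x=[2.2974] v=[-2.2759]
Step 15: x=[1.8837] v=[-2.0683]
Step 16: x=[1.5206] v=[-1.8156]
Step 17: x=[1.2159] v=[-1.5233]
Step 18: x=[0.9763] v=[-1.1978]
Step 19: x=[0.8071] v=[-0.8461]
Step 20: x=[0.7119] v=[-0.4760]
Step 21: x=[0.6928] v=[-0.0955]
Step 22: x=[0.7502] v=[0.2871]
First v>=0 after going negative at step 22, time=4.4000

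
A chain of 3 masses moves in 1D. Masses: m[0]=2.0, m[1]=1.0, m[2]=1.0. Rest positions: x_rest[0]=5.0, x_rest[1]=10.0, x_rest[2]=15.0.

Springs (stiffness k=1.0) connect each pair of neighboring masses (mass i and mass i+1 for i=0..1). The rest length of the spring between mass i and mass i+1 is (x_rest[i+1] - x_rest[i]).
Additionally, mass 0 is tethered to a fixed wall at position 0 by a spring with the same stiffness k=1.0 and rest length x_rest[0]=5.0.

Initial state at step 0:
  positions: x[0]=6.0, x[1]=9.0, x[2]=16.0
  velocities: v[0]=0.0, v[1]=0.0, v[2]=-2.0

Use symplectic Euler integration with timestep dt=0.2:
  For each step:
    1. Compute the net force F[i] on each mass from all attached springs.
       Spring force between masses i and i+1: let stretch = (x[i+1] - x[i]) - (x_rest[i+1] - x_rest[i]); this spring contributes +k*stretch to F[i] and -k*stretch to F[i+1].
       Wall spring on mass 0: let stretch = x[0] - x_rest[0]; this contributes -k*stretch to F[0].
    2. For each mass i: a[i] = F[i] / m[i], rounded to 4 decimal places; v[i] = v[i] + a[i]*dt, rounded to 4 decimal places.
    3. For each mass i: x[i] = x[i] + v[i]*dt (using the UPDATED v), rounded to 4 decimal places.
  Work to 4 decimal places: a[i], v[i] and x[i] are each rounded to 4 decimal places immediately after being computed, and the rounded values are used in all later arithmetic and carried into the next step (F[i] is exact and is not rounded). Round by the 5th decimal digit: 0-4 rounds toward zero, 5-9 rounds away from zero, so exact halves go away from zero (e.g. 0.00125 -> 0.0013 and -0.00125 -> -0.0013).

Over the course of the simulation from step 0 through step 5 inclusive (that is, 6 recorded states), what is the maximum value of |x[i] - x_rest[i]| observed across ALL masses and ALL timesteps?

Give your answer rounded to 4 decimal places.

Answer: 1.6001

Derivation:
Step 0: x=[6.0000 9.0000 16.0000] v=[0.0000 0.0000 -2.0000]
Step 1: x=[5.9400 9.1600 15.5200] v=[-0.3000 0.8000 -2.4000]
Step 2: x=[5.8256 9.4456 14.9856] v=[-0.5720 1.4280 -2.6720]
Step 3: x=[5.6671 9.8080 14.4296] v=[-0.7926 1.8120 -2.7800]
Step 4: x=[5.4781 10.1896 13.8887] v=[-0.9452 1.9081 -2.7043]
Step 5: x=[5.2737 10.5307 13.3999] v=[-1.0219 1.7056 -2.4441]
Max displacement = 1.6001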